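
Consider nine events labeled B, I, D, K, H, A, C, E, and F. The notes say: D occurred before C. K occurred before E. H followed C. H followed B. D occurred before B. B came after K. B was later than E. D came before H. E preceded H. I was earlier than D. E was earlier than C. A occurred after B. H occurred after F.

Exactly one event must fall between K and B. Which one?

E

Tracing the constraints gives K → E → B, so E sits after K and before B.
No other event is forced both after K and before B.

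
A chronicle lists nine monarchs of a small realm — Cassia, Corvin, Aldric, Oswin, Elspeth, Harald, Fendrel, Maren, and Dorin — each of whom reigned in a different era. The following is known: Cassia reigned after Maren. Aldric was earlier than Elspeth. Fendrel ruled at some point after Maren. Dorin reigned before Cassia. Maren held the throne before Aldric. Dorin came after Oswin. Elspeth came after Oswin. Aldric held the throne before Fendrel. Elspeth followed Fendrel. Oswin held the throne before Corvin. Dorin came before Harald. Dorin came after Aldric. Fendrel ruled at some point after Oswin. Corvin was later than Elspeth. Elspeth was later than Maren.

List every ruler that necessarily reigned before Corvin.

Aldric, Elspeth, Fendrel, Maren, Oswin

Directly stated before Corvin: Elspeth and Oswin.
Aldric reaches Corvin via Aldric → Elspeth → Corvin.
Fendrel reaches Corvin via Fendrel → Elspeth → Corvin.
Maren reaches Corvin via Maren → Elspeth → Corvin.
No chain forces Harald (or any of the others) ahead of Corvin.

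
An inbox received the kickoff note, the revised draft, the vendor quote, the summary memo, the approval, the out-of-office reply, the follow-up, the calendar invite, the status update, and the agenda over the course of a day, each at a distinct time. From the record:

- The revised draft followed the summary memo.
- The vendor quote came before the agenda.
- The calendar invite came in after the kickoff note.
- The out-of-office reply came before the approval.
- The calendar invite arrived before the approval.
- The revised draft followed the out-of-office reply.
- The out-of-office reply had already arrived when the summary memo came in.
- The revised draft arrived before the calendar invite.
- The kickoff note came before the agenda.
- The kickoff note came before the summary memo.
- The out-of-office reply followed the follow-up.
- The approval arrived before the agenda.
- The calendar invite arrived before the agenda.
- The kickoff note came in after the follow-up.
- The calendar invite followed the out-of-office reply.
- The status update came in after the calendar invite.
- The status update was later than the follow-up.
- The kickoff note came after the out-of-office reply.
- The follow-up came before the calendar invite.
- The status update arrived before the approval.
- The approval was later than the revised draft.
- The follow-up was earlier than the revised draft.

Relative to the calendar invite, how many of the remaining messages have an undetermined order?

Forced before the calendar invite: the follow-up, the kickoff note, the out-of-office reply, the revised draft, and the summary memo; forced after the calendar invite: the agenda, the approval, and the status update.
That leaves the vendor quote with no forced order relative to the calendar invite — 1.

1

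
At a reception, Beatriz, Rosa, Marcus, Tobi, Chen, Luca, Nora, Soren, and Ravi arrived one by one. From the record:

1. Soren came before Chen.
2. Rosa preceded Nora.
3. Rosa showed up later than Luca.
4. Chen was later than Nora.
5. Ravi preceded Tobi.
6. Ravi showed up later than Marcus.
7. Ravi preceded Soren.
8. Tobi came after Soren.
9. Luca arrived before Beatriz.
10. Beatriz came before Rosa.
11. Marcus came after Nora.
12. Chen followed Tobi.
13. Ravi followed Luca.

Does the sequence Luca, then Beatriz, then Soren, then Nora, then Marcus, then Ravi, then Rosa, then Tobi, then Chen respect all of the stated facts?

The constraints require Ravi before Soren, but in the proposed sequence Soren appears ahead of Ravi. That one violation is enough.

no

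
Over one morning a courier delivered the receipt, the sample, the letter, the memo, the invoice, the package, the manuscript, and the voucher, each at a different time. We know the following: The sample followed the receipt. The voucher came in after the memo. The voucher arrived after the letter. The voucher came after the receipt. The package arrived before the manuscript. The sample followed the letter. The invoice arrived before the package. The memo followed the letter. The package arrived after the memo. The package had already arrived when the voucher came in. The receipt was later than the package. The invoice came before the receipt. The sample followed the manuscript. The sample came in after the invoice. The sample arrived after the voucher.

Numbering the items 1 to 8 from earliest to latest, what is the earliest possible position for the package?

The invoice, the letter, and the memo must all come before the package — 3 forced predecessors.
Nothing else is forced ahead of the package, so its earliest slot is position 3 + 1 = 4.

4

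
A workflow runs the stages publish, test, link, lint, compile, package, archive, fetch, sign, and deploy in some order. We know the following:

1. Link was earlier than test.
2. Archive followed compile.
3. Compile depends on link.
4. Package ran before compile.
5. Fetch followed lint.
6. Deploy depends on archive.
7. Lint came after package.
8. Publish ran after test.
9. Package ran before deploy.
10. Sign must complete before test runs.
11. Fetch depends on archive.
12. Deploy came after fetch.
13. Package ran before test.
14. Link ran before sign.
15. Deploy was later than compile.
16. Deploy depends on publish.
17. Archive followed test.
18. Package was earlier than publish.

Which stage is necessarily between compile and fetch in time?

archive

Tracing the constraints gives compile → archive → fetch, so archive sits after compile and before fetch.
No other stage is forced both after compile and before fetch.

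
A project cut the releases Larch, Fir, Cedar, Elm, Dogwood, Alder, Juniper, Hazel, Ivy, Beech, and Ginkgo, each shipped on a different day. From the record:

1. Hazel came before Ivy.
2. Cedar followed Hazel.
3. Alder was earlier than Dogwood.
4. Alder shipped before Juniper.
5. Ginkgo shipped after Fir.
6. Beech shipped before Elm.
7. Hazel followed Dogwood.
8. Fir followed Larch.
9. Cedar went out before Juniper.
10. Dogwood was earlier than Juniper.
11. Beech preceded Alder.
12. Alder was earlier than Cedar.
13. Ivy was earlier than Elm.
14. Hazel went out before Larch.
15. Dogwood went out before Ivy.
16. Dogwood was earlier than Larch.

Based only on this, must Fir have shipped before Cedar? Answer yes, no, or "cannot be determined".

No chain of stated constraints runs from Fir to Cedar, and none runs from Cedar to Fir either.
So the relative order of Fir and Cedar is not fixed by the given facts.

cannot be determined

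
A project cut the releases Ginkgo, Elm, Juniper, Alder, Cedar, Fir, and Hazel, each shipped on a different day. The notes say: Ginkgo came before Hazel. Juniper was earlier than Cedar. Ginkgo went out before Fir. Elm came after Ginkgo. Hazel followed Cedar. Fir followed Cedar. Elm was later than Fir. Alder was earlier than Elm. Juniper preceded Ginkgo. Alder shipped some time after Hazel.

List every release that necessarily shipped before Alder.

Directly stated before Alder: Hazel.
Cedar reaches Alder via Cedar → Hazel → Alder.
Ginkgo reaches Alder via Ginkgo → Hazel → Alder.
Juniper reaches Alder via Juniper → Ginkgo → Hazel → Alder.
No chain forces Elm (or any of the others) ahead of Alder.

Cedar, Ginkgo, Hazel, Juniper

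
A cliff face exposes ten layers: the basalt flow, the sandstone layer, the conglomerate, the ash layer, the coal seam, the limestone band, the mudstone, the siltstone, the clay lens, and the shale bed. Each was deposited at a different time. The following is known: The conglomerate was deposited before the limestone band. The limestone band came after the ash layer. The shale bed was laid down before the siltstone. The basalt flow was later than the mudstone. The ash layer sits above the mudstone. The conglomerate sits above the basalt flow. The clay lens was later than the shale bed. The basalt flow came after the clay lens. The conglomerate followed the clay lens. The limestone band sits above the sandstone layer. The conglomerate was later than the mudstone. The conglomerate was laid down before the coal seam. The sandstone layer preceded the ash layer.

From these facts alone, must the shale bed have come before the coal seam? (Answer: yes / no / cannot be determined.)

yes

Chain the constraints: the shale bed → the clay lens → the conglomerate → the coal seam. Each link is directly stated, so the shale bed comes before the coal seam.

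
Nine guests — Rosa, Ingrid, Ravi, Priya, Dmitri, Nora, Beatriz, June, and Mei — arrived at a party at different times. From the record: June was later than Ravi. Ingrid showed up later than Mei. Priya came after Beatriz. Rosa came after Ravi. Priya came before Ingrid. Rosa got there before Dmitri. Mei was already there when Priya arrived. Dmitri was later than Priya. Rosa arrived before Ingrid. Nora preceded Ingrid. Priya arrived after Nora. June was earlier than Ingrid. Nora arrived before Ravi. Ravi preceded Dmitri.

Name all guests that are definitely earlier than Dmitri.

Directly stated before Dmitri: Priya, Ravi, and Rosa.
Beatriz reaches Dmitri via Beatriz → Priya → Dmitri.
Mei reaches Dmitri via Mei → Priya → Dmitri.
Nora reaches Dmitri via Nora → Priya → Dmitri.

Beatriz, Mei, Nora, Priya, Ravi, Rosa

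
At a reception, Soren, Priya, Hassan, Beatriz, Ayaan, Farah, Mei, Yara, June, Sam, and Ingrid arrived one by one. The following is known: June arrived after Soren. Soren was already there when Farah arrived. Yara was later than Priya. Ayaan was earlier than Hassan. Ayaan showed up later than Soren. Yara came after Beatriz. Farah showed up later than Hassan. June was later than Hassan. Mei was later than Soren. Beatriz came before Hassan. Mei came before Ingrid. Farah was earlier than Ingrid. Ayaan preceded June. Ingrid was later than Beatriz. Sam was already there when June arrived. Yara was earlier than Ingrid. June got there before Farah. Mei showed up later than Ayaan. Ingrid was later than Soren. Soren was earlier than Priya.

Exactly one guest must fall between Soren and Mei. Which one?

Tracing the constraints gives Soren → Ayaan → Mei, so Ayaan sits after Soren and before Mei.
No other guest is forced both after Soren and before Mei.

Ayaan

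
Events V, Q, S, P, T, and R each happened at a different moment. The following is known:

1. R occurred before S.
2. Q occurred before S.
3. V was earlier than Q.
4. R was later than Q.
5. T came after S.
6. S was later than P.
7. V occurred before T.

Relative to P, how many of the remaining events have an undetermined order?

Forced after P: S and T.
That leaves Q, R, and V with no forced order relative to P — 3.

3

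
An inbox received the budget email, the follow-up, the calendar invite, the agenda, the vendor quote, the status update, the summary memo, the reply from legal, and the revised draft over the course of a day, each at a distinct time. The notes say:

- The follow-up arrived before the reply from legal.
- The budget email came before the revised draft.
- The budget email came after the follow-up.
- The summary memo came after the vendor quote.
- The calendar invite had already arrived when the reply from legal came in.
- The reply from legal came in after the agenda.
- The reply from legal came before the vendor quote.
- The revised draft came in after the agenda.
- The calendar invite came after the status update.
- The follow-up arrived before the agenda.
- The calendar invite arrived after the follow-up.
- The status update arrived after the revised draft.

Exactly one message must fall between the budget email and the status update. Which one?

the revised draft

Tracing the constraints gives the budget email → the revised draft → the status update, so the revised draft sits after the budget email and before the status update.
No other message is forced both after the budget email and before the status update.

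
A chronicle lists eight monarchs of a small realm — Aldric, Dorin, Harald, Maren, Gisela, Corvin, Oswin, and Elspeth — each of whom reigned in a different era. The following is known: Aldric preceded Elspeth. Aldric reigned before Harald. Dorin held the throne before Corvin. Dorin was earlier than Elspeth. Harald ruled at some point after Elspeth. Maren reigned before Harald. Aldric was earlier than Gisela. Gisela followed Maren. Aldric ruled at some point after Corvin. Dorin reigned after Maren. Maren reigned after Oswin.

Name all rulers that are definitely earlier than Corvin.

Directly stated before Corvin: Dorin.
Maren reaches Corvin via Maren → Dorin → Corvin.
Oswin reaches Corvin via Oswin → Maren → Dorin → Corvin.
No chain forces Aldric (or any of the others) ahead of Corvin.

Dorin, Maren, Oswin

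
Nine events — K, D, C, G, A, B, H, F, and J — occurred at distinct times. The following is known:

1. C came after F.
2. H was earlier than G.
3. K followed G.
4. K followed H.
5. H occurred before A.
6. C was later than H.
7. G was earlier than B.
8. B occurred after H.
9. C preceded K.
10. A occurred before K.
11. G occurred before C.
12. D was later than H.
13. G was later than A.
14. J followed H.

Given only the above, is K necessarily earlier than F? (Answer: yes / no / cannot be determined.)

Tracing the constraints gives F → C → K, so F must come before K.
That means K cannot be before F.

no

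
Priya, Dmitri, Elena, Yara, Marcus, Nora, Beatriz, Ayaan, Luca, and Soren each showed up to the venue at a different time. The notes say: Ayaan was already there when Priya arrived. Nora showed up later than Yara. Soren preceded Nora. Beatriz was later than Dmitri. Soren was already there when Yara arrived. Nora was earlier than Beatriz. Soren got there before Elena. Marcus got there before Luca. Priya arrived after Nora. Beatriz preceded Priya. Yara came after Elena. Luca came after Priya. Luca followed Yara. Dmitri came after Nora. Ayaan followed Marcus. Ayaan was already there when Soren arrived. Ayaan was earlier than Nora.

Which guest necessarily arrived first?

Marcus

Marcus has a chain of constraints placing them before every other guest, so Marcus must be first.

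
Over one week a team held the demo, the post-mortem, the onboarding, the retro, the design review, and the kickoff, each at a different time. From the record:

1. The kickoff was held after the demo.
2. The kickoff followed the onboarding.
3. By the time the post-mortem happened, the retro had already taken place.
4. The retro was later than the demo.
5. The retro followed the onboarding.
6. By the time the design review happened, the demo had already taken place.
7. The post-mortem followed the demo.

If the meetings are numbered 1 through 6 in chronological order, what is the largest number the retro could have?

The retro must come before the post-mortem — 1 meeting forced after it.
Everything else can be placed before the retro in some valid order, so the retro can sit as late as position 6 − 1 = 5.

5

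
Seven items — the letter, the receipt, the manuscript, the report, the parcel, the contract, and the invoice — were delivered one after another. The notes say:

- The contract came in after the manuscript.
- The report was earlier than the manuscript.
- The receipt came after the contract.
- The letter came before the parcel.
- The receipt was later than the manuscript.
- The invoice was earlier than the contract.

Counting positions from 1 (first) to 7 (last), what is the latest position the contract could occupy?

The contract must come before the receipt — 1 item forced after it.
Everything else can be placed before the contract in some valid order, so the contract can sit as late as position 7 − 1 = 6.

6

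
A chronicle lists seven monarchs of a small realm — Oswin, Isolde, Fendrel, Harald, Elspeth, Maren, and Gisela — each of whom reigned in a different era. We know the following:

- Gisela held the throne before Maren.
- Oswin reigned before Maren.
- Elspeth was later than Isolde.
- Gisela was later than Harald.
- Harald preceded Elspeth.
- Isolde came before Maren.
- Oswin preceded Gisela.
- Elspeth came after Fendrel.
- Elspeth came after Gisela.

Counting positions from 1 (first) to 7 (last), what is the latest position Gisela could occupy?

5

Gisela must come before Elspeth and Maren — 2 rulers forced after them.
Everything else can be placed before Gisela in some valid order, so Gisela can sit as late as position 7 − 2 = 5.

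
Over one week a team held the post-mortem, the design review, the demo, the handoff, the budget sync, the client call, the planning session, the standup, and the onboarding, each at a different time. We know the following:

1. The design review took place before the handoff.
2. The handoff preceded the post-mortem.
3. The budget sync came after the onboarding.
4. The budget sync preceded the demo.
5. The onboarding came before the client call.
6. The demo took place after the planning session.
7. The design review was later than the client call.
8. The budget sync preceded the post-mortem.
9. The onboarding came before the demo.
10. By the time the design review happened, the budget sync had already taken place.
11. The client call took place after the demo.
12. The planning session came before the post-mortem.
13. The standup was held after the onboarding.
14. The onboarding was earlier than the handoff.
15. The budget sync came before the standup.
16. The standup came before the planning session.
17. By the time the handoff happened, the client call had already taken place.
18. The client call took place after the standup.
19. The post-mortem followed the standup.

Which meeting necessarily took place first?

the onboarding

The onboarding has a chain of constraints placing it before every other meeting, so the onboarding must be first.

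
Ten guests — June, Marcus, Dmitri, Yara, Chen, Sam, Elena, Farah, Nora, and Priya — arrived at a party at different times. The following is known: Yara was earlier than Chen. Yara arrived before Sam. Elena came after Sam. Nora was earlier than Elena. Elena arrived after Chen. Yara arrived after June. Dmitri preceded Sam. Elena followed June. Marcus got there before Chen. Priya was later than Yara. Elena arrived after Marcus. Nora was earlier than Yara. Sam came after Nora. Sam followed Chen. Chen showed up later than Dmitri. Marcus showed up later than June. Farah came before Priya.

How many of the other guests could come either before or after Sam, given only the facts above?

Forced before Sam: Chen, Dmitri, June, Marcus, Nora, and Yara; forced after Sam: Elena.
That leaves Farah and Priya with no forced order relative to Sam — 2.

2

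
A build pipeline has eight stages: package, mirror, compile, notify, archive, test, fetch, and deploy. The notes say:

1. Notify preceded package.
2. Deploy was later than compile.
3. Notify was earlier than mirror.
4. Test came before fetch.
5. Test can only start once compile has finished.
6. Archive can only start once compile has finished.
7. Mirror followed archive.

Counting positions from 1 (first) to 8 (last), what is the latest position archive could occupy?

7

Archive must come before mirror — 1 stage forced after it.
Everything else can be placed before archive in some valid order, so archive can sit as late as position 8 − 1 = 7.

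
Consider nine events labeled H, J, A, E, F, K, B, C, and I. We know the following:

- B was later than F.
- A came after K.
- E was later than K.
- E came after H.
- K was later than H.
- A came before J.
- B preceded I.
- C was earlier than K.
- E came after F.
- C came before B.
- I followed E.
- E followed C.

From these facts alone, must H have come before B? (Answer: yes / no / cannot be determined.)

No chain of stated constraints runs from H to B, and none runs from B to H either.
So the relative order of H and B is not fixed by the given facts.

cannot be determined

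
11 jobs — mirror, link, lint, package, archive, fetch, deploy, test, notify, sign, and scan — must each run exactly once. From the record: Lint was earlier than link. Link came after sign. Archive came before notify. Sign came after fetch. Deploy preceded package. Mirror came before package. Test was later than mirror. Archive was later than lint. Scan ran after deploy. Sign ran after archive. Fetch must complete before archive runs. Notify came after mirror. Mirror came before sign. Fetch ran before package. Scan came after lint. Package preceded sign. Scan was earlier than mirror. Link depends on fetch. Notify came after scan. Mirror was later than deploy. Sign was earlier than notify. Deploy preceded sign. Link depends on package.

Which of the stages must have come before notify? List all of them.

archive, deploy, fetch, lint, mirror, package, scan, sign

Directly stated before notify: archive, mirror, scan, and sign.
Deploy reaches notify via deploy → scan → notify.
Fetch reaches notify via fetch → archive → notify.
Lint reaches notify via lint → scan → notify.
Likewise package reaches notify by chaining the stated constraints.
No chain forces link (or any of the others) ahead of notify.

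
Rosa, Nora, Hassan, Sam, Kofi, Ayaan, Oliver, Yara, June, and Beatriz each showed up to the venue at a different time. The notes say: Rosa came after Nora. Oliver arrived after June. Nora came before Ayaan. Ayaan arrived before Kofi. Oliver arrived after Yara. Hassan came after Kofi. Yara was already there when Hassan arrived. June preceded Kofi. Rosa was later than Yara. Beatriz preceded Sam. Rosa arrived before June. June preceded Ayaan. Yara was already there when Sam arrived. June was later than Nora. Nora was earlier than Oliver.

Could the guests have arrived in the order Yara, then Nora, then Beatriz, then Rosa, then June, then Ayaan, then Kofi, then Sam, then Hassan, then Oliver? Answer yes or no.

yes

Check each stated constraint against the proposed order — e.g. Yara is ahead of Hassan; Yara is ahead of Oliver. Every pair is in the required order; nothing is violated.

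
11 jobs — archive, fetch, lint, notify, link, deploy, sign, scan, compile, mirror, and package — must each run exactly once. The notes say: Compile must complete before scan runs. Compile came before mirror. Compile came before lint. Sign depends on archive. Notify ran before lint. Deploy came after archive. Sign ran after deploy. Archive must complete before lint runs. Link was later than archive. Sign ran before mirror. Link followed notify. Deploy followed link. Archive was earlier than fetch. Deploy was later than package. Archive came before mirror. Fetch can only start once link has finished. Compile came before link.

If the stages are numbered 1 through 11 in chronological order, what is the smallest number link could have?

Archive, compile, and notify must all come before link — 3 forced predecessors.
Nothing else is forced ahead of link, so its earliest slot is position 3 + 1 = 4.

4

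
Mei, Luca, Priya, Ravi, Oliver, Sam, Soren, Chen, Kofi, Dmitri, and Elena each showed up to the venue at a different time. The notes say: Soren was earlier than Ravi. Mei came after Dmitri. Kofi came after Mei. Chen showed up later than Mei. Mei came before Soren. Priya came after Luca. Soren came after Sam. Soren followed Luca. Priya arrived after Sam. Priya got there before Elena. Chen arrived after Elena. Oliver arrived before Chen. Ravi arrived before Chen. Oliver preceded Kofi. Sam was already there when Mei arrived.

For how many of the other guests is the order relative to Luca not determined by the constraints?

Forced after Luca: Chen, Elena, Priya, Ravi, and Soren.
That leaves Dmitri, Kofi, Mei, Oliver, and Sam with no forced order relative to Luca — 5.

5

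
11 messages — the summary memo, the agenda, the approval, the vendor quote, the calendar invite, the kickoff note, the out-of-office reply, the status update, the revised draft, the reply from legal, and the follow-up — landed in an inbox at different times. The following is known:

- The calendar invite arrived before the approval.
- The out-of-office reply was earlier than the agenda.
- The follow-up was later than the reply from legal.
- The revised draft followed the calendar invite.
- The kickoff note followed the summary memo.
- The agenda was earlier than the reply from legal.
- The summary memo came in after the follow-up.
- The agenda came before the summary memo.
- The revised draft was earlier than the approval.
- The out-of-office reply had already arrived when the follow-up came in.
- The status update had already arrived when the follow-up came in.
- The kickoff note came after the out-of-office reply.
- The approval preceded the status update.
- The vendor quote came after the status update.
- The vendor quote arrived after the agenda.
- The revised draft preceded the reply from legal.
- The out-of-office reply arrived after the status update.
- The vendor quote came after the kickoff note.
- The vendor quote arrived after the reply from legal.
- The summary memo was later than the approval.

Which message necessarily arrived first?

the calendar invite

The calendar invite has a chain of constraints placing it before every other message, so the calendar invite must be first.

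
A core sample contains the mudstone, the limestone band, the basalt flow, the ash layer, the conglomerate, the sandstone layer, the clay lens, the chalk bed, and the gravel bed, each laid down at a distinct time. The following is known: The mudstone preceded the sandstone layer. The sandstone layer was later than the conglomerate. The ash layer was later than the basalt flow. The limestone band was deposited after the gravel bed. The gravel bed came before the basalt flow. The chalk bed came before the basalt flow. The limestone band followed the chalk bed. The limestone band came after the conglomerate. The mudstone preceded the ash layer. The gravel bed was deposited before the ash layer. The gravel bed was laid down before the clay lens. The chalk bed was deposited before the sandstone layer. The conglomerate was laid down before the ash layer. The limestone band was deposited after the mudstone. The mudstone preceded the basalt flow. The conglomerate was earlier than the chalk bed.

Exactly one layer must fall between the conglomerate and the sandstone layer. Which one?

the chalk bed

Tracing the constraints gives the conglomerate → the chalk bed → the sandstone layer, so the chalk bed sits after the conglomerate and before the sandstone layer.
No other layer is forced both after the conglomerate and before the sandstone layer.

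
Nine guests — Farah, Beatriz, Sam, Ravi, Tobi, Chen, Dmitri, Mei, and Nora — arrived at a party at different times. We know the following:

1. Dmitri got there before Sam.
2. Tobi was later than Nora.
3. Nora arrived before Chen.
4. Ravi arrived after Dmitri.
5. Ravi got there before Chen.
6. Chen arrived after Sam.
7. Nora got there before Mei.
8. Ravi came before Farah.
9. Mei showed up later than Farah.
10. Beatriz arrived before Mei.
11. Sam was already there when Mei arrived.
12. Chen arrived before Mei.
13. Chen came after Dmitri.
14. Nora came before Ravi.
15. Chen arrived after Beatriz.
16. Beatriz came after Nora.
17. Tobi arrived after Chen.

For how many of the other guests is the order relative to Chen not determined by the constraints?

1

Forced before Chen: Beatriz, Dmitri, Nora, Ravi, and Sam; forced after Chen: Mei and Tobi.
That leaves Farah with no forced order relative to Chen — 1.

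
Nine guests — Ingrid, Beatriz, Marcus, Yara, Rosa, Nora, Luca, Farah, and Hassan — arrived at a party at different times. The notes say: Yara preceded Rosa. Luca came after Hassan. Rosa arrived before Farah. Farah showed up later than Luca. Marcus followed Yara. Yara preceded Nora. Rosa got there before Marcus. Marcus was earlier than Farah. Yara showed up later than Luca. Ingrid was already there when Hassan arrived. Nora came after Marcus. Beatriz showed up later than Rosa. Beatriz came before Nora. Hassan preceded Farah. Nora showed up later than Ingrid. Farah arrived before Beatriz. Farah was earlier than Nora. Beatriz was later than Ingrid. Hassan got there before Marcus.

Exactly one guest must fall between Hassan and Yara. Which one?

Tracing the constraints gives Hassan → Luca → Yara, so Luca sits after Hassan and before Yara.
No other guest is forced both after Hassan and before Yara.

Luca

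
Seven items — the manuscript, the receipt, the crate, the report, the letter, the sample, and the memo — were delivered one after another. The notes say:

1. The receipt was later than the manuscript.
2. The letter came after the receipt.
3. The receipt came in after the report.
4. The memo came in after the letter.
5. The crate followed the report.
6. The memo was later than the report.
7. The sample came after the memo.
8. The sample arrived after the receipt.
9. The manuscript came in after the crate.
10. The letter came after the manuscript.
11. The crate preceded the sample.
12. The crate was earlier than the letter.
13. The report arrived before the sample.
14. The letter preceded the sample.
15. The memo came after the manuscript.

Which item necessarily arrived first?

The report has a chain of constraints placing it before every other item, so the report must be first.

the report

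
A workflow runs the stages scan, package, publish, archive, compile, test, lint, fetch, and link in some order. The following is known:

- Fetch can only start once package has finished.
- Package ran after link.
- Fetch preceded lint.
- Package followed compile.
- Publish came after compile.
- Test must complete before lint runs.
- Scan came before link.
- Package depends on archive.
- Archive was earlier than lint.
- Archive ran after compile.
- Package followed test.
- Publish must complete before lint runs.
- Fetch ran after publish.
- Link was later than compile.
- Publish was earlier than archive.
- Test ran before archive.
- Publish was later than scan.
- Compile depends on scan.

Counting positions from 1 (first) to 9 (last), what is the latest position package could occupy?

Package must come before fetch and lint — 2 stages forced after it.
Everything else can be placed before package in some valid order, so package can sit as late as position 9 − 2 = 7.

7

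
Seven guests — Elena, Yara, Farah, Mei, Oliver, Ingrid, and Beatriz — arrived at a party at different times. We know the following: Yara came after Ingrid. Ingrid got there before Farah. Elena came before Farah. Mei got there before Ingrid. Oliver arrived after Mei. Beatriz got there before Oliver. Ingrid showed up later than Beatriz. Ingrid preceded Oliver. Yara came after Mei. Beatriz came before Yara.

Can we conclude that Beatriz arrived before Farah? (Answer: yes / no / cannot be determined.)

Chain the constraints: Beatriz → Ingrid → Farah. Each link is directly stated, so Beatriz comes before Farah.

yes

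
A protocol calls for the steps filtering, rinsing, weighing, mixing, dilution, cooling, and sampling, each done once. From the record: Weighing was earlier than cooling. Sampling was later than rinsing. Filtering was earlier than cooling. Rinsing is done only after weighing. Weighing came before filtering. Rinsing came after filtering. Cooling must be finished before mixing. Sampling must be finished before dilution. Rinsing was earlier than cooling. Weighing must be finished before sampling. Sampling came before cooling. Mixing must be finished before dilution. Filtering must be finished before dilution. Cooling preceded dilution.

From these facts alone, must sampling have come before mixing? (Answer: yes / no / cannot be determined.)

Chain the constraints: sampling → cooling → mixing. Each link is directly stated, so sampling comes before mixing.

yes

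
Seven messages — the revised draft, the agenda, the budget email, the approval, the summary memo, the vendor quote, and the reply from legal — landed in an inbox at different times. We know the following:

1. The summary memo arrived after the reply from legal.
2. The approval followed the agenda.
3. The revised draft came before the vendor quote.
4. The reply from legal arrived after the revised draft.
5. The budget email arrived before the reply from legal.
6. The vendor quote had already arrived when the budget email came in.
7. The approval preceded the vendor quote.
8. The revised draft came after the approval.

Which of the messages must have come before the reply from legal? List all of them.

Directly stated before the reply from legal: the budget email and the revised draft.
The agenda reaches the reply from legal via the agenda → the approval → the revised draft → the reply from legal.
The approval reaches the reply from legal via the approval → the revised draft → the reply from legal.
The vendor quote reaches the reply from legal via the vendor quote → the budget email → the reply from legal.
No chain forces the summary memo ahead of the reply from legal.

the agenda, the approval, the budget email, the revised draft, the vendor quote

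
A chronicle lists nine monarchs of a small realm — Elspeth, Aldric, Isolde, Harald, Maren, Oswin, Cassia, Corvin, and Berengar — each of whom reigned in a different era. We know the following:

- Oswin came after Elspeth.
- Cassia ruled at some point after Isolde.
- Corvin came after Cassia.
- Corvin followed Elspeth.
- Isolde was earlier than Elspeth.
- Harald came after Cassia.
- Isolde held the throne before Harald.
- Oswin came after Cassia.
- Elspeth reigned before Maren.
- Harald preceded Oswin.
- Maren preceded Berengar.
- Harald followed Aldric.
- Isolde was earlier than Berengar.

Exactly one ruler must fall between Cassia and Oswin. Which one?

Tracing the constraints gives Cassia → Harald → Oswin, so Harald sits after Cassia and before Oswin.
No other ruler is forced both after Cassia and before Oswin.

Harald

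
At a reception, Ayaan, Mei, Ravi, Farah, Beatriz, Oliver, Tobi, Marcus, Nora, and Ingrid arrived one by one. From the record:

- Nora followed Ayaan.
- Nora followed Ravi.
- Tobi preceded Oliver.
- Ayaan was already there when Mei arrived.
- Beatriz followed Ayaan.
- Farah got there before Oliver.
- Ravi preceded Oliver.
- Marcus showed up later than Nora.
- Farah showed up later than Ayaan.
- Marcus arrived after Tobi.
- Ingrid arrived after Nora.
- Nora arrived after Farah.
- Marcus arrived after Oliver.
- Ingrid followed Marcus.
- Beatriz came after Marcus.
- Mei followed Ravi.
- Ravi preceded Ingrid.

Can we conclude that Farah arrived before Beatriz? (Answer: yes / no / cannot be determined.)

Chain the constraints: Farah → Nora → Marcus → Beatriz. Each link is directly stated, so Farah comes before Beatriz.

yes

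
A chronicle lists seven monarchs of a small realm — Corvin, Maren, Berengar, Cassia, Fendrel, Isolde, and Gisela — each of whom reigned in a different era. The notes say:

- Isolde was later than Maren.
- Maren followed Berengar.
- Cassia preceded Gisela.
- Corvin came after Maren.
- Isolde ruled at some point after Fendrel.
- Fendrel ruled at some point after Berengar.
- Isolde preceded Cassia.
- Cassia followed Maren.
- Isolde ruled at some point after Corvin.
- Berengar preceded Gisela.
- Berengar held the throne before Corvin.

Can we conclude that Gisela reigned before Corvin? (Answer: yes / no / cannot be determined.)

Tracing the constraints gives Corvin → Isolde → Cassia → Gisela, so Corvin must come before Gisela.
That means Gisela cannot be before Corvin.

no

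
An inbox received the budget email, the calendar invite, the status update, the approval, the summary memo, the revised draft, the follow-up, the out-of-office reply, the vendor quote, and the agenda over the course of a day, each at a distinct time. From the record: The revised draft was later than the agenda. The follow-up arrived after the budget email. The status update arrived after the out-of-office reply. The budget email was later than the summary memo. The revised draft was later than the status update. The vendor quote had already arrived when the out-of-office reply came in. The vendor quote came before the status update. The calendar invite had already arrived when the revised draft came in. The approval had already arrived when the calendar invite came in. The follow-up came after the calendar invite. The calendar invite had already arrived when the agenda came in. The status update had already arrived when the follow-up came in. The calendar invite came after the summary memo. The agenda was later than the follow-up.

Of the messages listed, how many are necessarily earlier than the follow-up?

Directly stated before the follow-up: the budget email, the calendar invite, and the status update.
The approval reaches the follow-up via the approval → the calendar invite → the follow-up.
The out-of-office reply reaches the follow-up via the out-of-office reply → the status update → the follow-up.
The summary memo reaches the follow-up via the summary memo → the calendar invite → the follow-up.
Likewise the vendor quote reaches the follow-up by chaining the stated constraints.
No chain forces the agenda (or any of the others) ahead of the follow-up.
That's the approval, the budget email, the calendar invite, the out-of-office reply, the status update, the summary memo, and the vendor quote — 7 in all.

7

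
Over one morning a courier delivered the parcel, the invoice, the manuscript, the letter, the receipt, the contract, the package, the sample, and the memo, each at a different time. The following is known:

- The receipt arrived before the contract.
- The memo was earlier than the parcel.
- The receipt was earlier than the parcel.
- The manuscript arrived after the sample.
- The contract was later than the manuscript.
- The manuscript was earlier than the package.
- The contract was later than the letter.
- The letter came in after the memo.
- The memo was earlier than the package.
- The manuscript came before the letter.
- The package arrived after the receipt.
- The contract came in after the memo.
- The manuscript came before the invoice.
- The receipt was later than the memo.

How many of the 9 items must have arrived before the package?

Directly stated before the package: the manuscript, the memo, and the receipt.
The sample reaches the package via the sample → the manuscript → the package.
No chain forces the invoice (or any of the others) ahead of the package.
That's the manuscript, the memo, the receipt, and the sample — 4 in all.

4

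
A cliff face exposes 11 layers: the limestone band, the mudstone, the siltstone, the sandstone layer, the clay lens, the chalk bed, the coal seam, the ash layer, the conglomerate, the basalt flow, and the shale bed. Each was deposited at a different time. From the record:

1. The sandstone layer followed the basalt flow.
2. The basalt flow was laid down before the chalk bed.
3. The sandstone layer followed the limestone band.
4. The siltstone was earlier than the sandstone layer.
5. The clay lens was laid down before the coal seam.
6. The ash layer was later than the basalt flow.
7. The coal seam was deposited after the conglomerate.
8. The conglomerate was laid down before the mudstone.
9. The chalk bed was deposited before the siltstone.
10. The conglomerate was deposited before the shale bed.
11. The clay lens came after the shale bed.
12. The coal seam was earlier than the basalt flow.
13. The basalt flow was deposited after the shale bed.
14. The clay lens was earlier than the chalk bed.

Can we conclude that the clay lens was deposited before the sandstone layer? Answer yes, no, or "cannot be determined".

Chain the constraints: the clay lens → the coal seam → the basalt flow → the sandstone layer. Each link is directly stated, so the clay lens comes before the sandstone layer.

yes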